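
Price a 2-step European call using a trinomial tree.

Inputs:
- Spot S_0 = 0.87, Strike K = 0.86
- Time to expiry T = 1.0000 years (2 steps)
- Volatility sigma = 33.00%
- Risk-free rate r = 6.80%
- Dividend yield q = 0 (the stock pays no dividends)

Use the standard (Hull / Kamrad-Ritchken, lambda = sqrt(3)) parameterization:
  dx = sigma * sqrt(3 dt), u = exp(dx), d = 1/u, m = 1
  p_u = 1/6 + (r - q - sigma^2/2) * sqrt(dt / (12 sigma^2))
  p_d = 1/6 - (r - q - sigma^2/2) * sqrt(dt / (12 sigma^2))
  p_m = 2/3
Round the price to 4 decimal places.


dt = T/N = 0.500000; dx = sigma*sqrt(3*dt) = 0.404166
u = exp(dx) = 1.498052; d = 1/u = 0.667533
p_u = 0.175048, p_m = 0.666667, p_d = 0.158285
Discount per step: exp(-r*dt) = 0.966572
Stock lattice S(k, j) with j the centered position index:
  k=0: S(0,+0) = 0.8700
  k=1: S(1,-1) = 0.5808; S(1,+0) = 0.8700; S(1,+1) = 1.3033
  k=2: S(2,-2) = 0.3877; S(2,-1) = 0.5808; S(2,+0) = 0.8700; S(2,+1) = 1.3033; S(2,+2) = 1.9524
Terminal payoffs V(N, j) = max(S_T - K, 0):
  V(2,-2) = 0.000000; V(2,-1) = 0.000000; V(2,+0) = 0.010000; V(2,+1) = 0.443306; V(2,+2) = 1.092420
Backward induction: V(k, j) = exp(-r*dt) * [p_u * V(k+1, j+1) + p_m * V(k+1, j) + p_d * V(k+1, j-1)]
  V(1,-1) = exp(-r*dt) * [p_u*0.010000 + p_m*0.000000 + p_d*0.000000] = 0.001692
  V(1,+0) = exp(-r*dt) * [p_u*0.443306 + p_m*0.010000 + p_d*0.000000] = 0.081450
  V(1,+1) = exp(-r*dt) * [p_u*1.092420 + p_m*0.443306 + p_d*0.010000] = 0.472021
  V(0,+0) = exp(-r*dt) * [p_u*0.472021 + p_m*0.081450 + p_d*0.001692] = 0.132608

Answer: Price = V(0,0) = 0.1326


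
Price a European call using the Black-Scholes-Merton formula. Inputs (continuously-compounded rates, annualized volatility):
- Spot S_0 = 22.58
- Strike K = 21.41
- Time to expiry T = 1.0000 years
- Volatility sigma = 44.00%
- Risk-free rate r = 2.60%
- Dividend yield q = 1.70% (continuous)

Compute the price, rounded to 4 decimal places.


Answer: Price = 4.4552

Derivation:
d1 = (ln(S/K) + (r - q + 0.5*sigma^2) * T) / (sigma * sqrt(T)) = 0.36137831
d2 = d1 - sigma * sqrt(T) = -0.07862169
exp(-rT) = 0.97433509; exp(-qT) = 0.98314368
C = S_0 * exp(-qT) * N(d1) - K * exp(-rT) * N(d2)
N(d1) = 0.64109167; N(d2) = 0.46866677
C = 22.5800 * 0.98314368 * 0.64109167 - 21.4100 * 0.97433509 * 0.46866677 = 4.4552


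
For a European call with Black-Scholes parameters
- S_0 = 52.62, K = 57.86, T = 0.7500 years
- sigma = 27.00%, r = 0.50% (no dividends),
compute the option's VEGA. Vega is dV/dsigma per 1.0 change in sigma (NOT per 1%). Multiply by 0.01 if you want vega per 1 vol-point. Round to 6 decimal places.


Answer: Vega = 17.514745

Derivation:
d1 = -0.2730333213; d2 = -0.5068601804
phi(d1) = 0.3843459846; exp(-qT) = 1.0000000000; exp(-rT) = 0.9962570225
Vega = S * exp(-qT) * phi(d1) * sqrt(T) = 52.6200 * 1.0000000000 * 0.3843459846 * 0.8660254038 = 17.514745


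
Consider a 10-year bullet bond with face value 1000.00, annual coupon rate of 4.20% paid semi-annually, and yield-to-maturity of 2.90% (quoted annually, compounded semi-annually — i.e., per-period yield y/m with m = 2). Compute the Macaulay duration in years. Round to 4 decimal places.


Coupon per period c = face * coupon_rate / m = 21.000000
Periods per year m = 2; per-period yield y/m = 0.014500
Number of cashflows N = 20
Cashflows (t years, CF_t, discount factor 1/(1+y/m)^(m*t), PV):
  t = 0.5000: CF_t = 21.000000, DF = 0.985707, PV = 20.699852
  t = 1.0000: CF_t = 21.000000, DF = 0.971619, PV = 20.403994
  t = 1.5000: CF_t = 21.000000, DF = 0.957732, PV = 20.112365
  t = 2.0000: CF_t = 21.000000, DF = 0.944043, PV = 19.824904
  t = 2.5000: CF_t = 21.000000, DF = 0.930550, PV = 19.541551
  t = 3.0000: CF_t = 21.000000, DF = 0.917250, PV = 19.262249
  t = 3.5000: CF_t = 21.000000, DF = 0.904140, PV = 18.986938
  t = 4.0000: CF_t = 21.000000, DF = 0.891217, PV = 18.715562
  t = 4.5000: CF_t = 21.000000, DF = 0.878479, PV = 18.448066
  t = 5.0000: CF_t = 21.000000, DF = 0.865923, PV = 18.184392
  t = 5.5000: CF_t = 21.000000, DF = 0.853547, PV = 17.924487
  t = 6.0000: CF_t = 21.000000, DF = 0.841347, PV = 17.668296
  t = 6.5000: CF_t = 21.000000, DF = 0.829322, PV = 17.415768
  t = 7.0000: CF_t = 21.000000, DF = 0.817469, PV = 17.166849
  t = 7.5000: CF_t = 21.000000, DF = 0.805785, PV = 16.921487
  t = 8.0000: CF_t = 21.000000, DF = 0.794268, PV = 16.679632
  t = 8.5000: CF_t = 21.000000, DF = 0.782916, PV = 16.441234
  t = 9.0000: CF_t = 21.000000, DF = 0.771726, PV = 16.206244
  t = 9.5000: CF_t = 21.000000, DF = 0.760696, PV = 15.974612
  t = 10.0000: CF_t = 1021.000000, DF = 0.749823, PV = 765.569662
Price P = sum_t PV_t = 1112.148144
Macaulay numerator sum_t t * PV_t:
  t * PV_t at t = 0.5000: 10.349926
  t * PV_t at t = 1.0000: 20.403994
  t * PV_t at t = 1.5000: 30.168547
  t * PV_t at t = 2.0000: 39.649808
  t * PV_t at t = 2.5000: 48.853878
  t * PV_t at t = 3.0000: 57.786746
  t * PV_t at t = 3.5000: 66.454283
  t * PV_t at t = 4.0000: 74.862250
  t * PV_t at t = 4.5000: 83.016295
  t * PV_t at t = 5.0000: 90.921959
  t * PV_t at t = 5.5000: 98.584677
  t * PV_t at t = 6.0000: 106.009779
  t * PV_t at t = 6.5000: 113.202491
  t * PV_t at t = 7.0000: 120.167940
  t * PV_t at t = 7.5000: 126.911152
  t * PV_t at t = 8.0000: 133.437059
  t * PV_t at t = 8.5000: 139.750493
  t * PV_t at t = 9.0000: 145.856195
  t * PV_t at t = 9.5000: 151.758814
  t * PV_t at t = 10.0000: 7655.696617
Macaulay duration D = (sum_t t * PV_t) / P = 9313.842903 / 1112.148144 = 8.374642

Answer: Macaulay duration = 8.3746 years


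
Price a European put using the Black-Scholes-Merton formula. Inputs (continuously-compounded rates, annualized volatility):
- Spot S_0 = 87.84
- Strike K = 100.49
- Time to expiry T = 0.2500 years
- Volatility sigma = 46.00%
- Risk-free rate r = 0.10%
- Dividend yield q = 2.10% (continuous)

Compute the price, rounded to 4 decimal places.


d1 = (ln(S/K) + (r - q + 0.5*sigma^2) * T) / (sigma * sqrt(T)) = -0.49170105
d2 = d1 - sigma * sqrt(T) = -0.72170105
exp(-rT) = 0.99975003; exp(-qT) = 0.99476376
P = K * exp(-rT) * N(-d2) - S_0 * exp(-qT) * N(-d1)
N(-d1) = 0.68853465; N(-d2) = 0.76476085
P = 100.4900 * 0.99975003 * 0.76476085 - 87.8400 * 0.99476376 * 0.68853465 = 16.6674

Answer: Price = 16.6674


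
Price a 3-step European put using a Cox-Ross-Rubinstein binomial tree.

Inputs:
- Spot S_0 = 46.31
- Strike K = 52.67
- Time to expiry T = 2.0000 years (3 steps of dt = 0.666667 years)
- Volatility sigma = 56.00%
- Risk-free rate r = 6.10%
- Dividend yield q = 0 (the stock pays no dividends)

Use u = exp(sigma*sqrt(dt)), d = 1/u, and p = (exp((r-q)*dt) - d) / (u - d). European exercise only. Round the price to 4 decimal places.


Answer: Price = V(0,0) = 15.3047

Derivation:
dt = T/N = 0.666667
u = exp(sigma*sqrt(dt)) = 1.579705; d = 1/u = 0.633030
p = (exp((r-q)*dt) - d) / (u - d) = 0.431484
Discount per step: exp(-r*dt) = 0.960149
Stock lattice S(k, i) with i counting down-moves:
  k=0: S(0,0) = 46.3100
  k=1: S(1,0) = 73.1561; S(1,1) = 29.3156
  k=2: S(2,0) = 115.5651; S(2,1) = 46.3100; S(2,2) = 18.5576
  k=3: S(3,0) = 182.5588; S(3,1) = 73.1561; S(3,2) = 29.3156; S(3,3) = 11.7475
Terminal payoffs V(N, i) = max(K - S_T, 0):
  V(3,0) = 0.000000; V(3,1) = 0.000000; V(3,2) = 23.354399; V(3,3) = 40.922462
Backward induction: V(k, i) = exp(-r*dt) * [p * V(k+1, i) + (1-p) * V(k+1, i+1)].
  V(2,0) = exp(-r*dt) * [p*0.000000 + (1-p)*0.000000] = 0.000000
  V(2,1) = exp(-r*dt) * [p*0.000000 + (1-p)*23.354399] = 12.748235
  V(2,2) = exp(-r*dt) * [p*23.354399 + (1-p)*40.922462] = 32.013411
  V(1,0) = exp(-r*dt) * [p*0.000000 + (1-p)*12.748235] = 6.958753
  V(1,1) = exp(-r*dt) * [p*12.748235 + (1-p)*32.013411] = 22.756298
  V(0,0) = exp(-r*dt) * [p*6.958753 + (1-p)*22.756298] = 15.304691


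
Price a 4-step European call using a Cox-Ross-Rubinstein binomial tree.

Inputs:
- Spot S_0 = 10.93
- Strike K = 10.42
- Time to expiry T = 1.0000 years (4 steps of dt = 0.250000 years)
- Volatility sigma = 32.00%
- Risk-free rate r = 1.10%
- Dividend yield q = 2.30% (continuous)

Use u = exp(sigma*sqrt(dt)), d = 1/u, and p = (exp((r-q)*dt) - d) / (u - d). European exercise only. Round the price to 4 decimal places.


dt = T/N = 0.250000
u = exp(sigma*sqrt(dt)) = 1.173511; d = 1/u = 0.852144
p = (exp((r-q)*dt) - d) / (u - d) = 0.450764
Discount per step: exp(-r*dt) = 0.997254
Stock lattice S(k, i) with i counting down-moves:
  k=0: S(0,0) = 10.9300
  k=1: S(1,0) = 12.8265; S(1,1) = 9.3139
  k=2: S(2,0) = 15.0520; S(2,1) = 10.9300; S(2,2) = 7.9368
  k=3: S(3,0) = 17.6637; S(3,1) = 12.8265; S(3,2) = 9.3139; S(3,3) = 6.7633
  k=4: S(4,0) = 20.7285; S(4,1) = 15.0520; S(4,2) = 10.9300; S(4,3) = 7.9368; S(4,4) = 5.7633
Terminal payoffs V(N, i) = max(S_T - K, 0):
  V(4,0) = 10.308536; V(4,1) = 4.632006; V(4,2) = 0.510000; V(4,3) = 0.000000; V(4,4) = 0.000000
Backward induction: V(k, i) = exp(-r*dt) * [p * V(k+1, i) + (1-p) * V(k+1, i+1)].
  V(3,0) = exp(-r*dt) * [p*10.308536 + (1-p)*4.632006] = 7.171034
  V(3,1) = exp(-r*dt) * [p*4.632006 + (1-p)*0.510000] = 2.361549
  V(3,2) = exp(-r*dt) * [p*0.510000 + (1-p)*0.000000] = 0.229258
  V(3,3) = exp(-r*dt) * [p*0.000000 + (1-p)*0.000000] = 0.000000
  V(2,0) = exp(-r*dt) * [p*7.171034 + (1-p)*2.361549] = 4.517053
  V(2,1) = exp(-r*dt) * [p*2.361549 + (1-p)*0.229258] = 1.187149
  V(2,2) = exp(-r*dt) * [p*0.229258 + (1-p)*0.000000] = 0.103058
  V(1,0) = exp(-r*dt) * [p*4.517053 + (1-p)*1.187149] = 2.680767
  V(1,1) = exp(-r*dt) * [p*1.187149 + (1-p)*0.103058] = 0.590102
  V(0,0) = exp(-r*dt) * [p*2.680767 + (1-p)*0.590102] = 1.528290

Answer: Price = V(0,0) = 1.5283


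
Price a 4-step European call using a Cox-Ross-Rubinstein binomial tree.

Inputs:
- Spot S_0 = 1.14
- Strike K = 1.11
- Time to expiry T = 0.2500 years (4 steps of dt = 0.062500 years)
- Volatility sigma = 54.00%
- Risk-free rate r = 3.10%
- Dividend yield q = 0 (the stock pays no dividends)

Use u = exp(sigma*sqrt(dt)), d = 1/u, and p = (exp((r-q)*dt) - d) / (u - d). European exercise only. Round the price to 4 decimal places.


Answer: Price = V(0,0) = 0.1383

Derivation:
dt = T/N = 0.062500
u = exp(sigma*sqrt(dt)) = 1.144537; d = 1/u = 0.873716
p = (exp((r-q)*dt) - d) / (u - d) = 0.473462
Discount per step: exp(-r*dt) = 0.998064
Stock lattice S(k, i) with i counting down-moves:
  k=0: S(0,0) = 1.1400
  k=1: S(1,0) = 1.3048; S(1,1) = 0.9960
  k=2: S(2,0) = 1.4934; S(2,1) = 1.1400; S(2,2) = 0.8703
  k=3: S(3,0) = 1.7092; S(3,1) = 1.3048; S(3,2) = 0.9960; S(3,3) = 0.7604
  k=4: S(4,0) = 1.9562; S(4,1) = 1.4934; S(4,2) = 1.1400; S(4,3) = 0.8703; S(4,4) = 0.6643
Terminal payoffs V(N, i) = max(S_T - K, 0):
  V(4,0) = 0.846248; V(4,1) = 0.383359; V(4,2) = 0.030000; V(4,3) = 0.000000; V(4,4) = 0.000000
Backward induction: V(k, i) = exp(-r*dt) * [p * V(k+1, i) + (1-p) * V(k+1, i+1)].
  V(3,0) = exp(-r*dt) * [p*0.846248 + (1-p)*0.383359] = 0.601353
  V(3,1) = exp(-r*dt) * [p*0.383359 + (1-p)*0.030000] = 0.196920
  V(3,2) = exp(-r*dt) * [p*0.030000 + (1-p)*0.000000] = 0.014176
  V(3,3) = exp(-r*dt) * [p*0.000000 + (1-p)*0.000000] = 0.000000
  V(2,0) = exp(-r*dt) * [p*0.601353 + (1-p)*0.196920] = 0.387652
  V(2,1) = exp(-r*dt) * [p*0.196920 + (1-p)*0.014176] = 0.100504
  V(2,2) = exp(-r*dt) * [p*0.014176 + (1-p)*0.000000] = 0.006699
  V(1,0) = exp(-r*dt) * [p*0.387652 + (1-p)*0.100504] = 0.236000
  V(1,1) = exp(-r*dt) * [p*0.100504 + (1-p)*0.006699] = 0.051013
  V(0,0) = exp(-r*dt) * [p*0.236000 + (1-p)*0.051013] = 0.138329


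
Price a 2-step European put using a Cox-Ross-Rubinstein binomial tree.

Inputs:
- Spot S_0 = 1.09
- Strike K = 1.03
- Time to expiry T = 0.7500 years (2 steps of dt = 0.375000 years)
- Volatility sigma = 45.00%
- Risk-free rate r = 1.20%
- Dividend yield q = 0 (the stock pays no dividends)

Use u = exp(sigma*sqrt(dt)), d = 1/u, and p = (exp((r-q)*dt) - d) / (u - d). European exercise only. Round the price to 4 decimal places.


dt = T/N = 0.375000
u = exp(sigma*sqrt(dt)) = 1.317278; d = 1/u = 0.759141
p = (exp((r-q)*dt) - d) / (u - d) = 0.439621
Discount per step: exp(-r*dt) = 0.995510
Stock lattice S(k, i) with i counting down-moves:
  k=0: S(0,0) = 1.0900
  k=1: S(1,0) = 1.4358; S(1,1) = 0.8275
  k=2: S(2,0) = 1.8914; S(2,1) = 1.0900; S(2,2) = 0.6282
Terminal payoffs V(N, i) = max(K - S_T, 0):
  V(2,0) = 0.000000; V(2,1) = 0.000000; V(2,2) = 0.401838
Backward induction: V(k, i) = exp(-r*dt) * [p * V(k+1, i) + (1-p) * V(k+1, i+1)].
  V(1,0) = exp(-r*dt) * [p*0.000000 + (1-p)*0.000000] = 0.000000
  V(1,1) = exp(-r*dt) * [p*0.000000 + (1-p)*0.401838] = 0.224170
  V(0,0) = exp(-r*dt) * [p*0.000000 + (1-p)*0.224170] = 0.125056

Answer: Price = V(0,0) = 0.1251


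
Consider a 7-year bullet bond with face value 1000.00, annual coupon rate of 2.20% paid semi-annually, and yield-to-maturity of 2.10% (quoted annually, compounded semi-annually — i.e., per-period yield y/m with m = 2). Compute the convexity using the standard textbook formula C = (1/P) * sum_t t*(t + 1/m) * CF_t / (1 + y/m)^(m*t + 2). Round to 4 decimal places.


Answer: Convexity = 46.8139

Derivation:
Coupon per period c = face * coupon_rate / m = 11.000000
Periods per year m = 2; per-period yield y/m = 0.010500
Number of cashflows N = 14
Cashflows (t years, CF_t, discount factor 1/(1+y/m)^(m*t), PV):
  t = 0.5000: CF_t = 11.000000, DF = 0.989609, PV = 10.885700
  t = 1.0000: CF_t = 11.000000, DF = 0.979326, PV = 10.772588
  t = 1.5000: CF_t = 11.000000, DF = 0.969150, PV = 10.660651
  t = 2.0000: CF_t = 11.000000, DF = 0.959080, PV = 10.549877
  t = 2.5000: CF_t = 11.000000, DF = 0.949114, PV = 10.440255
  t = 3.0000: CF_t = 11.000000, DF = 0.939252, PV = 10.331771
  t = 3.5000: CF_t = 11.000000, DF = 0.929492, PV = 10.224415
  t = 4.0000: CF_t = 11.000000, DF = 0.919834, PV = 10.118174
  t = 4.5000: CF_t = 11.000000, DF = 0.910276, PV = 10.013037
  t = 5.0000: CF_t = 11.000000, DF = 0.900818, PV = 9.908993
  t = 5.5000: CF_t = 11.000000, DF = 0.891457, PV = 9.806029
  t = 6.0000: CF_t = 11.000000, DF = 0.882194, PV = 9.704136
  t = 6.5000: CF_t = 11.000000, DF = 0.873027, PV = 9.603301
  t = 7.0000: CF_t = 1011.000000, DF = 0.863956, PV = 873.459365
Price P = sum_t PV_t = 1006.478293
Convexity numerator sum_t t*(t + 1/m) * CF_t / (1+y/m)^(m*t + 2):
  t = 0.5000: term = 5.330326
  t = 1.0000: term = 15.824816
  t = 1.5000: term = 31.320764
  t = 2.0000: term = 51.658856
  t = 2.5000: term = 76.683111
  t = 3.0000: term = 106.240827
  t = 3.5000: term = 140.182519
  t = 4.0000: term = 178.361868
  t = 4.5000: term = 220.635660
  t = 5.0000: term = 266.863738
  t = 5.5000: term = 316.908942
  t = 6.0000: term = 370.637060
  t = 6.5000: term = 427.916777
  t = 7.0000: term = 44908.585211
Convexity = (1/P) * sum = 47117.150475 / 1006.478293 = 46.813876


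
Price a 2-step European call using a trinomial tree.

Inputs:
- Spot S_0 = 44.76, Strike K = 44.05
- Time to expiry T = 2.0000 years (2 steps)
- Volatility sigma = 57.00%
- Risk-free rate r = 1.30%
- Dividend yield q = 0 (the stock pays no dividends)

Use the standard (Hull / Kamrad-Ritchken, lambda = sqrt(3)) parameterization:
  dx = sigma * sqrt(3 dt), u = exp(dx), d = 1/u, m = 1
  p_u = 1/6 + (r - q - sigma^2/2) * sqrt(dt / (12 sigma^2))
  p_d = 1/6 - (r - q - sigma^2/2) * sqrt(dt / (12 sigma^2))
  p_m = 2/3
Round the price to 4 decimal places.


Answer: Price = V(0,0) = 11.5750

Derivation:
dt = T/N = 1.000000; dx = sigma*sqrt(3*dt) = 0.987269
u = exp(dx) = 2.683895; d = 1/u = 0.372593
p_u = 0.090978, p_m = 0.666667, p_d = 0.242355
Discount per step: exp(-r*dt) = 0.987084
Stock lattice S(k, j) with j the centered position index:
  k=0: S(0,+0) = 44.7600
  k=1: S(1,-1) = 16.6773; S(1,+0) = 44.7600; S(1,+1) = 120.1311
  k=2: S(2,-2) = 6.2138; S(2,-1) = 16.6773; S(2,+0) = 44.7600; S(2,+1) = 120.1311; S(2,+2) = 322.4193
Terminal payoffs V(N, j) = max(S_T - K, 0):
  V(2,-2) = 0.000000; V(2,-1) = 0.000000; V(2,+0) = 0.710000; V(2,+1) = 76.081124; V(2,+2) = 278.369278
Backward induction: V(k, j) = exp(-r*dt) * [p_u * V(k+1, j+1) + p_m * V(k+1, j) + p_d * V(k+1, j-1)]
  V(1,-1) = exp(-r*dt) * [p_u*0.710000 + p_m*0.000000 + p_d*0.000000] = 0.063760
  V(1,+0) = exp(-r*dt) * [p_u*76.081124 + p_m*0.710000 + p_d*0.000000] = 7.299534
  V(1,+1) = exp(-r*dt) * [p_u*278.369278 + p_m*76.081124 + p_d*0.710000] = 75.233896
  V(0,+0) = exp(-r*dt) * [p_u*75.233896 + p_m*7.299534 + p_d*0.063760] = 11.574986


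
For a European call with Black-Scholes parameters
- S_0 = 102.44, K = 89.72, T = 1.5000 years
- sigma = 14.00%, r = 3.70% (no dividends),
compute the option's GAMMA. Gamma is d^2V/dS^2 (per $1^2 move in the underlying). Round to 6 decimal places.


Answer: Gamma = 0.011286

Derivation:
d1 = 1.1826576901; d2 = 1.0111934081
phi(d1) = 0.1982397466; exp(-qT) = 1.0000000000; exp(-rT) = 0.9460120237
Gamma = exp(-qT) * phi(d1) / (S * sigma * sqrt(T)) = 1.0000000000 * 0.1982397466 / (102.4400 * 0.1400 * 1.2247448714) = 0.011286


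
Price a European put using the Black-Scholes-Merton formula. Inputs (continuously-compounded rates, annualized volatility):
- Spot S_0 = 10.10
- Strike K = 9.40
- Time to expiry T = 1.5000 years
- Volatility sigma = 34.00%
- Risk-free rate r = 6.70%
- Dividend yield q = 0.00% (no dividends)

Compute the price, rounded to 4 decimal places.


Answer: Price = 0.8618

Derivation:
d1 = (ln(S/K) + (r - q + 0.5*sigma^2) * T) / (sigma * sqrt(T)) = 0.62204008
d2 = d1 - sigma * sqrt(T) = 0.20562682
exp(-rT) = 0.90438511; exp(-qT) = 1.00000000
P = K * exp(-rT) * N(-d2) - S_0 * exp(-qT) * N(-d1)
N(-d1) = 0.26695776; N(-d2) = 0.41854121
P = 9.4000 * 0.90438511 * 0.41854121 - 10.1000 * 1.00000000 * 0.26695776 = 0.8618


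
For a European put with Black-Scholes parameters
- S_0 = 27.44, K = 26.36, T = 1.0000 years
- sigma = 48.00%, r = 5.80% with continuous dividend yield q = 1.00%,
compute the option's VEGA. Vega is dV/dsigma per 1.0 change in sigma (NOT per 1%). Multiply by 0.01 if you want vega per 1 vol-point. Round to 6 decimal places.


Answer: Vega = 9.907794

Derivation:
d1 = 0.4236543609; d2 = -0.0563456391
phi(d1) = 0.3647000508; exp(-qT) = 0.9900498337; exp(-rT) = 0.9436499474
Vega = S * exp(-qT) * phi(d1) * sqrt(T) = 27.4400 * 0.9900498337 * 0.3647000508 * 1.0000000000 = 9.907794


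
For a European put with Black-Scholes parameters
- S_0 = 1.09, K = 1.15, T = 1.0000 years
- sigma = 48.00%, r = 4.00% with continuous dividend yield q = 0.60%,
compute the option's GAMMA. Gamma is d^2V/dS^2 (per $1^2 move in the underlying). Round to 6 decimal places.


d1 = 0.1991994872; d2 = -0.2808005128
phi(d1) = 0.3911051806; exp(-qT) = 0.9940179641; exp(-rT) = 0.9607894392
Gamma = exp(-qT) * phi(d1) / (S * sigma * sqrt(T)) = 0.9940179641 * 0.3911051806 / (1.0900 * 0.4800 * 1.0000000000) = 0.743053

Answer: Gamma = 0.743053


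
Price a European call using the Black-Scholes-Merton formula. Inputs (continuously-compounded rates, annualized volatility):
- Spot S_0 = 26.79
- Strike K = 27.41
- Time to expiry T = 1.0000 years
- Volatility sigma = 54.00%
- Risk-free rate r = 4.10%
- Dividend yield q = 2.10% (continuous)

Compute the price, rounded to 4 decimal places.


d1 = (ln(S/K) + (r - q + 0.5*sigma^2) * T) / (sigma * sqrt(T)) = 0.26466810
d2 = d1 - sigma * sqrt(T) = -0.27533190
exp(-rT) = 0.95982913; exp(-qT) = 0.97921896
C = S_0 * exp(-qT) * N(d1) - K * exp(-rT) * N(d2)
N(d1) = 0.60436742; N(d2) = 0.39153063
C = 26.7900 * 0.97921896 * 0.60436742 - 27.4100 * 0.95982913 * 0.39153063 = 5.5538

Answer: Price = 5.5538


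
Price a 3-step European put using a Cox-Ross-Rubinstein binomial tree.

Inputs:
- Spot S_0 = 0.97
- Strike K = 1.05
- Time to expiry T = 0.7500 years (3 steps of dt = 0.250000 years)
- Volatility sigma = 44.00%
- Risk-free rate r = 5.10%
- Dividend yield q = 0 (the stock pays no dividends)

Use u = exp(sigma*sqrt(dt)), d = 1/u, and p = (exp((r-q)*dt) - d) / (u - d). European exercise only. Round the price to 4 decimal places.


Answer: Price = V(0,0) = 0.1796

Derivation:
dt = T/N = 0.250000
u = exp(sigma*sqrt(dt)) = 1.246077; d = 1/u = 0.802519
p = (exp((r-q)*dt) - d) / (u - d) = 0.474150
Discount per step: exp(-r*dt) = 0.987331
Stock lattice S(k, i) with i counting down-moves:
  k=0: S(0,0) = 0.9700
  k=1: S(1,0) = 1.2087; S(1,1) = 0.7784
  k=2: S(2,0) = 1.5061; S(2,1) = 0.9700; S(2,2) = 0.6247
  k=3: S(3,0) = 1.8767; S(3,1) = 1.2087; S(3,2) = 0.7784; S(3,3) = 0.5013
Terminal payoffs V(N, i) = max(K - S_T, 0):
  V(3,0) = 0.000000; V(3,1) = 0.000000; V(3,2) = 0.271557; V(3,3) = 0.548654
Backward induction: V(k, i) = exp(-r*dt) * [p * V(k+1, i) + (1-p) * V(k+1, i+1)].
  V(2,0) = exp(-r*dt) * [p*0.000000 + (1-p)*0.000000] = 0.000000
  V(2,1) = exp(-r*dt) * [p*0.000000 + (1-p)*0.271557] = 0.140989
  V(2,2) = exp(-r*dt) * [p*0.271557 + (1-p)*0.548654] = 0.411982
  V(1,0) = exp(-r*dt) * [p*0.000000 + (1-p)*0.140989] = 0.073200
  V(1,1) = exp(-r*dt) * [p*0.140989 + (1-p)*0.411982] = 0.279899
  V(0,0) = exp(-r*dt) * [p*0.073200 + (1-p)*0.279899] = 0.179588


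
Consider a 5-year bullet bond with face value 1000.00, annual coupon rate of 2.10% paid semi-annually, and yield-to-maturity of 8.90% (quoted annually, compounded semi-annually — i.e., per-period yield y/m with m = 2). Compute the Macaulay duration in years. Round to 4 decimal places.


Coupon per period c = face * coupon_rate / m = 10.500000
Periods per year m = 2; per-period yield y/m = 0.044500
Number of cashflows N = 10
Cashflows (t years, CF_t, discount factor 1/(1+y/m)^(m*t), PV):
  t = 0.5000: CF_t = 10.500000, DF = 0.957396, PV = 10.052657
  t = 1.0000: CF_t = 10.500000, DF = 0.916607, PV = 9.624372
  t = 1.5000: CF_t = 10.500000, DF = 0.877556, PV = 9.214334
  t = 2.0000: CF_t = 10.500000, DF = 0.840168, PV = 8.821766
  t = 2.5000: CF_t = 10.500000, DF = 0.804374, PV = 8.445922
  t = 3.0000: CF_t = 10.500000, DF = 0.770104, PV = 8.086091
  t = 3.5000: CF_t = 10.500000, DF = 0.737294, PV = 7.741590
  t = 4.0000: CF_t = 10.500000, DF = 0.705883, PV = 7.411767
  t = 4.5000: CF_t = 10.500000, DF = 0.675809, PV = 7.095995
  t = 5.0000: CF_t = 1010.500000, DF = 0.647017, PV = 653.810476
Price P = sum_t PV_t = 730.304970
Macaulay numerator sum_t t * PV_t:
  t * PV_t at t = 0.5000: 5.026328
  t * PV_t at t = 1.0000: 9.624372
  t * PV_t at t = 1.5000: 13.821501
  t * PV_t at t = 2.0000: 17.643532
  t * PV_t at t = 2.5000: 21.114806
  t * PV_t at t = 3.0000: 24.258273
  t * PV_t at t = 3.5000: 27.095566
  t * PV_t at t = 4.0000: 29.647067
  t * PV_t at t = 4.5000: 31.931977
  t * PV_t at t = 5.0000: 3269.052378
Macaulay duration D = (sum_t t * PV_t) / P = 3449.215801 / 730.304970 = 4.722980

Answer: Macaulay duration = 4.7230 years


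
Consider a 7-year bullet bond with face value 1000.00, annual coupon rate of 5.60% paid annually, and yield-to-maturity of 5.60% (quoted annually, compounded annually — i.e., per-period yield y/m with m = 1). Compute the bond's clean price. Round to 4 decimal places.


Coupon per period c = face * coupon_rate / m = 56.000000
Periods per year m = 1; per-period yield y/m = 0.056000
Number of cashflows N = 7
Cashflows (t years, CF_t, discount factor 1/(1+y/m)^(m*t), PV):
  t = 1.0000: CF_t = 56.000000, DF = 0.946970, PV = 53.030303
  t = 2.0000: CF_t = 56.000000, DF = 0.896752, PV = 50.218090
  t = 3.0000: CF_t = 56.000000, DF = 0.849197, PV = 47.555009
  t = 4.0000: CF_t = 56.000000, DF = 0.804163, PV = 45.033153
  t = 5.0000: CF_t = 56.000000, DF = 0.761518, PV = 42.645031
  t = 6.0000: CF_t = 56.000000, DF = 0.721135, PV = 40.383552
  t = 7.0000: CF_t = 1056.000000, DF = 0.682893, PV = 721.134861
Price P = sum_t PV_t = 1000.000000

Answer: Price = 1000.0000


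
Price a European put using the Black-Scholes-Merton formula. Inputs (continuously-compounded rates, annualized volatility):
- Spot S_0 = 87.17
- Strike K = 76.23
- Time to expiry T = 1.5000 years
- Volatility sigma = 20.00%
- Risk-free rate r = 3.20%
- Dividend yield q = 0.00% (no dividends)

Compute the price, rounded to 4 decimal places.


Answer: Price = 2.5749

Derivation:
d1 = (ln(S/K) + (r - q + 0.5*sigma^2) * T) / (sigma * sqrt(T)) = 0.86591564
d2 = d1 - sigma * sqrt(T) = 0.62096667
exp(-rT) = 0.95313379; exp(-qT) = 1.00000000
P = K * exp(-rT) * N(-d2) - S_0 * exp(-qT) * N(-d1)
N(-d1) = 0.19326821; N(-d2) = 0.26731078
P = 76.2300 * 0.95313379 * 0.26731078 - 87.1700 * 1.00000000 * 0.19326821 = 2.5749


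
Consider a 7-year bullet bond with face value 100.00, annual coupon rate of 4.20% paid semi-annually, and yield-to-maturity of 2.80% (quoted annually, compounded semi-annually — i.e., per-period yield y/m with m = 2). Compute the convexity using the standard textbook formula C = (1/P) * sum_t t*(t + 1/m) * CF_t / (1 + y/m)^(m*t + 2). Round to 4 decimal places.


Answer: Convexity = 43.1428

Derivation:
Coupon per period c = face * coupon_rate / m = 2.100000
Periods per year m = 2; per-period yield y/m = 0.014000
Number of cashflows N = 14
Cashflows (t years, CF_t, discount factor 1/(1+y/m)^(m*t), PV):
  t = 0.5000: CF_t = 2.100000, DF = 0.986193, PV = 2.071006
  t = 1.0000: CF_t = 2.100000, DF = 0.972577, PV = 2.042412
  t = 1.5000: CF_t = 2.100000, DF = 0.959149, PV = 2.014213
  t = 2.0000: CF_t = 2.100000, DF = 0.945906, PV = 1.986404
  t = 2.5000: CF_t = 2.100000, DF = 0.932847, PV = 1.958978
  t = 3.0000: CF_t = 2.100000, DF = 0.919967, PV = 1.931931
  t = 3.5000: CF_t = 2.100000, DF = 0.907265, PV = 1.905257
  t = 4.0000: CF_t = 2.100000, DF = 0.894739, PV = 1.878952
  t = 4.5000: CF_t = 2.100000, DF = 0.882386, PV = 1.853010
  t = 5.0000: CF_t = 2.100000, DF = 0.870203, PV = 1.827426
  t = 5.5000: CF_t = 2.100000, DF = 0.858188, PV = 1.802195
  t = 6.0000: CF_t = 2.100000, DF = 0.846339, PV = 1.777313
  t = 6.5000: CF_t = 2.100000, DF = 0.834654, PV = 1.752774
  t = 7.0000: CF_t = 102.100000, DF = 0.823130, PV = 84.041612
Price P = sum_t PV_t = 108.843481
Convexity numerator sum_t t*(t + 1/m) * CF_t / (1+y/m)^(m*t + 2):
  t = 0.5000: term = 1.007107
  t = 1.0000: term = 2.979605
  t = 1.5000: term = 5.876933
  t = 2.0000: term = 9.659654
  t = 2.5000: term = 14.289429
  t = 3.0000: term = 19.728995
  t = 3.5000: term = 25.942136
  t = 4.0000: term = 32.893664
  t = 4.5000: term = 40.549388
  t = 5.0000: term = 48.876098
  t = 5.5000: term = 57.841536
  t = 6.0000: term = 67.414378
  t = 6.5000: term = 77.564209
  t = 7.0000: term = 4291.190212
Convexity = (1/P) * sum = 4695.813344 / 108.843481 = 43.142807


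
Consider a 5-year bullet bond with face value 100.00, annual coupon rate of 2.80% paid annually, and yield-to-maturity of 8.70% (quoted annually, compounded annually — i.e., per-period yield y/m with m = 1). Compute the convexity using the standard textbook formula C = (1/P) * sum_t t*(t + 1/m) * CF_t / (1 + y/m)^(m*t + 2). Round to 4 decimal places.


Coupon per period c = face * coupon_rate / m = 2.800000
Periods per year m = 1; per-period yield y/m = 0.087000
Number of cashflows N = 5
Cashflows (t years, CF_t, discount factor 1/(1+y/m)^(m*t), PV):
  t = 1.0000: CF_t = 2.800000, DF = 0.919963, PV = 2.575897
  t = 2.0000: CF_t = 2.800000, DF = 0.846332, PV = 2.369730
  t = 3.0000: CF_t = 2.800000, DF = 0.778595, PV = 2.180065
  t = 4.0000: CF_t = 2.800000, DF = 0.716278, PV = 2.005579
  t = 5.0000: CF_t = 102.800000, DF = 0.658950, PV = 67.740031
Price P = sum_t PV_t = 76.871303
Convexity numerator sum_t t*(t + 1/m) * CF_t / (1+y/m)^(m*t + 2):
  t = 1.0000: term = 4.360130
  t = 2.0000: term = 12.033476
  t = 3.0000: term = 22.140711
  t = 4.0000: term = 33.947732
  t = 5.0000: term = 1719.917284
Convexity = (1/P) * sum = 1792.399332 / 76.871303 = 23.316885

Answer: Convexity = 23.3169


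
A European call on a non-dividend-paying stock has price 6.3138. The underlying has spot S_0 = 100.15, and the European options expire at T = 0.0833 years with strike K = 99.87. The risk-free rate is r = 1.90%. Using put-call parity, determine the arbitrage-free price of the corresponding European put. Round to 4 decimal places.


Answer: Put price = 5.8759

Derivation:
Put-call parity: C - P = S_0 * exp(-qT) - K * exp(-rT).
S_0 * exp(-qT) = 100.1500 * 1.00000000 = 100.15000000
K * exp(-rT) = 99.8700 * 0.99841855 = 99.71206077
P = C - S*exp(-qT) + K*exp(-rT)
P = 6.3138 - 100.15000000 + 99.71206077 = 5.8759


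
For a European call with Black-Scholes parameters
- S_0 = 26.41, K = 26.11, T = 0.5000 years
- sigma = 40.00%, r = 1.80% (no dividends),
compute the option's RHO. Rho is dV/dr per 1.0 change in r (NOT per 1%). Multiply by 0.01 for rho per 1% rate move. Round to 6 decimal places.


Answer: Rho = 6.112070

Derivation:
d1 = 0.2136323155; d2 = -0.0692103969
phi(d1) = 0.3899417475; exp(-qT) = 1.0000000000; exp(-rT) = 0.9910403788
N(d2) = 0.4724110737
Rho = K*T*exp(-rT)*N(d2) = 26.1100 * 0.5000 * 0.9910403788 * 0.4724110737 = 6.112070


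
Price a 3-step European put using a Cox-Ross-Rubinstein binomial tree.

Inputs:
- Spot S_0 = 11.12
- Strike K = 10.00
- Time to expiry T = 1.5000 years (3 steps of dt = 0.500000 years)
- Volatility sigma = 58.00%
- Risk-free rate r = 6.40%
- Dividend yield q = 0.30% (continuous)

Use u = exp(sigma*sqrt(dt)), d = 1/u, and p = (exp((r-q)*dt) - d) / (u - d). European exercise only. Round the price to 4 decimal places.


dt = T/N = 0.500000
u = exp(sigma*sqrt(dt)) = 1.507002; d = 1/u = 0.663569
p = (exp((r-q)*dt) - d) / (u - d) = 0.435602
Discount per step: exp(-r*dt) = 0.968507
Stock lattice S(k, i) with i counting down-moves:
  k=0: S(0,0) = 11.1200
  k=1: S(1,0) = 16.7579; S(1,1) = 7.3789
  k=2: S(2,0) = 25.2541; S(2,1) = 11.1200; S(2,2) = 4.8964
  k=3: S(3,0) = 38.0580; S(3,1) = 16.7579; S(3,2) = 7.3789; S(3,3) = 3.2491
Terminal payoffs V(N, i) = max(K - S_T, 0):
  V(3,0) = 0.000000; V(3,1) = 0.000000; V(3,2) = 2.621109; V(3,3) = 6.750895
Backward induction: V(k, i) = exp(-r*dt) * [p * V(k+1, i) + (1-p) * V(k+1, i+1)].
  V(2,0) = exp(-r*dt) * [p*0.000000 + (1-p)*0.000000] = 0.000000
  V(2,1) = exp(-r*dt) * [p*0.000000 + (1-p)*2.621109] = 1.432760
  V(2,2) = exp(-r*dt) * [p*2.621109 + (1-p)*6.750895] = 4.795999
  V(1,0) = exp(-r*dt) * [p*0.000000 + (1-p)*1.432760] = 0.783180
  V(1,1) = exp(-r*dt) * [p*1.432760 + (1-p)*4.795999] = 3.226063
  V(0,0) = exp(-r*dt) * [p*0.783180 + (1-p)*3.226063] = 2.093852

Answer: Price = V(0,0) = 2.0939


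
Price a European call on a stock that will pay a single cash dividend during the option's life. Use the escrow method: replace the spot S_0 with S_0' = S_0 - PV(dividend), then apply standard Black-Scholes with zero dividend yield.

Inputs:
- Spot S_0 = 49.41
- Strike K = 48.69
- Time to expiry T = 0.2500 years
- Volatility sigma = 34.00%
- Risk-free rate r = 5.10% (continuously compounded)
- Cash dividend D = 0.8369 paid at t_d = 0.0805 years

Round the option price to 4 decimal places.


Answer: Price = 3.5313

Derivation:
PV(D) = D * exp(-r * t_d) = 0.8369 * 0.99590292 = 0.83347115
S_0' = S_0 - PV(D) = 49.4100 - 0.83347115 = 48.57652885
d1 = (ln(S_0'/K) + (r + sigma^2/2)*T) / (sigma*sqrt(T)) = 0.14627529
d2 = d1 - sigma*sqrt(T) = -0.02372471
exp(-rT) = 0.98733094
N(d1) = 0.55814796; N(d2) = 0.49053610
C = S_0' * N(d1) - K * exp(-rT) * N(d2) = 48.57652885 * 0.55814796 - 48.6900 * 0.98733094 * 0.49053610 = 3.5313


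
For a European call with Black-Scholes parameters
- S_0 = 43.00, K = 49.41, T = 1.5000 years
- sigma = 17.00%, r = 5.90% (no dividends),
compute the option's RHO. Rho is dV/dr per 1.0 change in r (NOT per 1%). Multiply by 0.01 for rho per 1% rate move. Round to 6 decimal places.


Answer: Rho = 24.727662

Derivation:
d1 = -0.1382171039; d2 = -0.3464237321
phi(d1) = 0.3951497322; exp(-qT) = 1.0000000000; exp(-rT) = 0.9153031107
N(d2) = 0.3645121462
Rho = K*T*exp(-rT)*N(d2) = 49.4100 * 1.5000 * 0.9153031107 * 0.3645121462 = 24.727662


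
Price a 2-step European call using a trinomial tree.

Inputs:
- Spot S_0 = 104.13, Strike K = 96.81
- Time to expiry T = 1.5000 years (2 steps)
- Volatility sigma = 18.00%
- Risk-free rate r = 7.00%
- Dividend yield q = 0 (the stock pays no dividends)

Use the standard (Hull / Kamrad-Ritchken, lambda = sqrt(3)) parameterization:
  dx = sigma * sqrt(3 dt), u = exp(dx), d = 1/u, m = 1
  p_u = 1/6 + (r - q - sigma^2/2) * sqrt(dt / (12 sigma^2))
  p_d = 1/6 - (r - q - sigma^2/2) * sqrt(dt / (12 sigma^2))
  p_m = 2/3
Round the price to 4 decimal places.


Answer: Price = V(0,0) = 18.9909

Derivation:
dt = T/N = 0.750000; dx = sigma*sqrt(3*dt) = 0.270000
u = exp(dx) = 1.309964; d = 1/u = 0.763379
p_u = 0.241389, p_m = 0.666667, p_d = 0.091944
Discount per step: exp(-r*dt) = 0.948854
Stock lattice S(k, j) with j the centered position index:
  k=0: S(0,+0) = 104.1300
  k=1: S(1,-1) = 79.4907; S(1,+0) = 104.1300; S(1,+1) = 136.4066
  k=2: S(2,-2) = 60.6816; S(2,-1) = 79.4907; S(2,+0) = 104.1300; S(2,+1) = 136.4066; S(2,+2) = 178.6878
Terminal payoffs V(N, j) = max(S_T - K, 0):
  V(2,-2) = 0.000000; V(2,-1) = 0.000000; V(2,+0) = 7.320000; V(2,+1) = 39.596598; V(2,+2) = 81.877795
Backward induction: V(k, j) = exp(-r*dt) * [p_u * V(k+1, j+1) + p_m * V(k+1, j) + p_d * V(k+1, j-1)]
  V(1,-1) = exp(-r*dt) * [p_u*7.320000 + p_m*0.000000 + p_d*0.000000] = 1.676594
  V(1,+0) = exp(-r*dt) * [p_u*39.596598 + p_m*7.320000 + p_d*0.000000] = 13.699728
  V(1,+1) = exp(-r*dt) * [p_u*81.877795 + p_m*39.596598 + p_d*7.320000] = 44.439740
  V(0,+0) = exp(-r*dt) * [p_u*44.439740 + p_m*13.699728 + p_d*1.676594] = 18.990907


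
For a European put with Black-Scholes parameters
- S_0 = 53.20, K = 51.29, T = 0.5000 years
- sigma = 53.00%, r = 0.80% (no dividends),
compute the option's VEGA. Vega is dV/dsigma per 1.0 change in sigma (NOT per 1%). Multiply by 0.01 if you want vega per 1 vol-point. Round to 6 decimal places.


d1 = 0.2956175836; d2 = -0.0791490104
phi(d1) = 0.3818858981; exp(-qT) = 1.0000000000; exp(-rT) = 0.9960079893
Vega = S * exp(-qT) * phi(d1) * sqrt(T) = 53.2000 * 1.0000000000 * 0.3818858981 * 0.7071067812 = 14.365815

Answer: Vega = 14.365815


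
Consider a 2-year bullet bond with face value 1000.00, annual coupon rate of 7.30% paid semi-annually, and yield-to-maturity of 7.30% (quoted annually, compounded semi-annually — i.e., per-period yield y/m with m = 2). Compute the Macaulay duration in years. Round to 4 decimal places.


Coupon per period c = face * coupon_rate / m = 36.500000
Periods per year m = 2; per-period yield y/m = 0.036500
Number of cashflows N = 4
Cashflows (t years, CF_t, discount factor 1/(1+y/m)^(m*t), PV):
  t = 0.5000: CF_t = 36.500000, DF = 0.964785, PV = 35.214665
  t = 1.0000: CF_t = 36.500000, DF = 0.930811, PV = 33.974592
  t = 1.5000: CF_t = 36.500000, DF = 0.898033, PV = 32.778188
  t = 2.0000: CF_t = 1036.500000, DF = 0.866409, PV = 898.032555
Price P = sum_t PV_t = 1000.000000
Macaulay numerator sum_t t * PV_t:
  t * PV_t at t = 0.5000: 17.607332
  t * PV_t at t = 1.0000: 33.974592
  t * PV_t at t = 1.5000: 49.167282
  t * PV_t at t = 2.0000: 1796.065110
Macaulay duration D = (sum_t t * PV_t) / P = 1896.814317 / 1000.000000 = 1.896814

Answer: Macaulay duration = 1.8968 years


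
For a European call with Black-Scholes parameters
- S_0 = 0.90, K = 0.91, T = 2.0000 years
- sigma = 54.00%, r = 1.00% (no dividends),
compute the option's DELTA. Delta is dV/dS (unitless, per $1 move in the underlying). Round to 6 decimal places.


Answer: Delta = 0.653046

Derivation:
d1 = 0.3935575165; d2 = -0.3701178072
phi(d1) = 0.3692127316; exp(-qT) = 1.0000000000; exp(-rT) = 0.9801986733
N(d1) = 0.6530461241
Delta = exp(-qT) * N(d1) = 1.0000000000 * 0.6530461241 = 0.653046


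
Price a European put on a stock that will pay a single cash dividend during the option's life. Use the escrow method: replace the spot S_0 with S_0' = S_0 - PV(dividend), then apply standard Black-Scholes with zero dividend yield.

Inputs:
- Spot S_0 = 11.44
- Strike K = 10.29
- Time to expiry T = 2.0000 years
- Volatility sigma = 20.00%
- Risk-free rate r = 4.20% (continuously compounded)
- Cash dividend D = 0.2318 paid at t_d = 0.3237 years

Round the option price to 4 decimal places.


Answer: Price = 0.4886

Derivation:
PV(D) = D * exp(-r * t_d) = 0.2318 * 0.98649660 = 0.22866991
S_0' = S_0 - PV(D) = 11.4400 - 0.22866991 = 11.21133009
d1 = (ln(S_0'/K) + (r + sigma^2/2)*T) / (sigma*sqrt(T)) = 0.74158648
d2 = d1 - sigma*sqrt(T) = 0.45874377
exp(-rT) = 0.91943126
N(-d1) = 0.22916896; N(-d2) = 0.32320909
P = K * exp(-rT) * N(-d2) - S_0' * N(-d1) = 10.2900 * 0.91943126 * 0.32320909 - 11.21133009 * 0.22916896 = 0.4886


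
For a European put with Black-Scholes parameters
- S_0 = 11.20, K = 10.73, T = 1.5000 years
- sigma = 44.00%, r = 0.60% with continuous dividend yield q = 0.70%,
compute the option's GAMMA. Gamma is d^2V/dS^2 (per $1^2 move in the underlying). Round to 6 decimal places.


Answer: Gamma = 0.061604

Derivation:
d1 = 0.3462135184; d2 = -0.1926742250
phi(d1) = 0.3757352773; exp(-qT) = 0.9895549326; exp(-rT) = 0.9910403788
Gamma = exp(-qT) * phi(d1) / (S * sigma * sqrt(T)) = 0.9895549326 * 0.3757352773 / (11.2000 * 0.4400 * 1.2247448714) = 0.061604


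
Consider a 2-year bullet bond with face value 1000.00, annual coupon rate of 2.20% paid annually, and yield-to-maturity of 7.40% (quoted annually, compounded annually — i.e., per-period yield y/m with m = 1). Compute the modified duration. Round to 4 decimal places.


Answer: Modified duration = 1.8412

Derivation:
Coupon per period c = face * coupon_rate / m = 22.000000
Periods per year m = 1; per-period yield y/m = 0.074000
Number of cashflows N = 2
Cashflows (t years, CF_t, discount factor 1/(1+y/m)^(m*t), PV):
  t = 1.0000: CF_t = 22.000000, DF = 0.931099, PV = 20.484171
  t = 2.0000: CF_t = 1022.000000, DF = 0.866945, PV = 886.017568
Price P = sum_t PV_t = 906.501739
First compute Macaulay numerator sum_t t * PV_t:
  t * PV_t at t = 1.0000: 20.484171
  t * PV_t at t = 2.0000: 1772.035136
Macaulay duration D = 1792.519307 / 906.501739 = 1.977403
Modified duration = D / (1 + y/m) = 1.977403 / (1 + 0.074000) = 1.841157


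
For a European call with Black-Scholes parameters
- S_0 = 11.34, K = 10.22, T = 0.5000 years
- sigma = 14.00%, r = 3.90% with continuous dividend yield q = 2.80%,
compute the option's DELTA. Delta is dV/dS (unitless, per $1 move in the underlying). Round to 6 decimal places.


Answer: Delta = 0.863880

Derivation:
d1 = 1.1555106019; d2 = 1.0565156525
phi(d1) = 0.2046322305; exp(-qT) = 0.9860975443; exp(-rT) = 0.9806888952
N(d1) = 0.8760593032
Delta = exp(-qT) * N(d1) = 0.9860975443 * 0.8760593032 = 0.863880


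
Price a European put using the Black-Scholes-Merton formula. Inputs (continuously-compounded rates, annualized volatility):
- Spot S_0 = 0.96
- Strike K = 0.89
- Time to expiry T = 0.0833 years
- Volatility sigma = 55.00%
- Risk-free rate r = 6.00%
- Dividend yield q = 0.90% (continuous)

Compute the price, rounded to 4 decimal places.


Answer: Price = 0.0287

Derivation:
d1 = (ln(S/K) + (r - q + 0.5*sigma^2) * T) / (sigma * sqrt(T)) = 0.58308870
d2 = d1 - sigma * sqrt(T) = 0.42434913
exp(-rT) = 0.99501447; exp(-qT) = 0.99925058
P = K * exp(-rT) * N(-d2) - S_0 * exp(-qT) * N(-d1)
N(-d1) = 0.27991680; N(-d2) = 0.33565561
P = 0.8900 * 0.99501447 * 0.33565561 - 0.9600 * 0.99925058 * 0.27991680 = 0.0287


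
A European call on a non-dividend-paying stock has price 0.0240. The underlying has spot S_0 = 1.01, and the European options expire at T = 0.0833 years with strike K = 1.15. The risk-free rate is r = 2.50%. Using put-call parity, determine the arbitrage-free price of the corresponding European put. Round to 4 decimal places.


Put-call parity: C - P = S_0 * exp(-qT) - K * exp(-rT).
S_0 * exp(-qT) = 1.0100 * 1.00000000 = 1.01000000
K * exp(-rT) = 1.1500 * 0.99791967 = 1.14760762
P = C - S*exp(-qT) + K*exp(-rT)
P = 0.0240 - 1.01000000 + 1.14760762 = 0.1616

Answer: Put price = 0.1616


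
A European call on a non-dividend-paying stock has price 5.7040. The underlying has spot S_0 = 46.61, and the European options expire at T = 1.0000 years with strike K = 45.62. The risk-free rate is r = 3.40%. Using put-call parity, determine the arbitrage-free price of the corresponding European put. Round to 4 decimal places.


Answer: Put price = 3.1890

Derivation:
Put-call parity: C - P = S_0 * exp(-qT) - K * exp(-rT).
S_0 * exp(-qT) = 46.6100 * 1.00000000 = 46.61000000
K * exp(-rT) = 45.6200 * 0.96657150 = 44.09499204
P = C - S*exp(-qT) + K*exp(-rT)
P = 5.7040 - 46.61000000 + 44.09499204 = 3.1890


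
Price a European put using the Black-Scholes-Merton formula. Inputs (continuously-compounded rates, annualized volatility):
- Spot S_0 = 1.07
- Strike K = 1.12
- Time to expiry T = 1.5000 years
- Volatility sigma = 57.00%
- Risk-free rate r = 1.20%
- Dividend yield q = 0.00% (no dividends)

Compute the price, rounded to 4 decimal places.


Answer: Price = 0.3114

Derivation:
d1 = (ln(S/K) + (r - q + 0.5*sigma^2) * T) / (sigma * sqrt(T)) = 0.30941634
d2 = d1 - sigma * sqrt(T) = -0.38868824
exp(-rT) = 0.98216103; exp(-qT) = 1.00000000
P = K * exp(-rT) * N(-d2) - S_0 * exp(-qT) * N(-d1)
N(-d1) = 0.37850242; N(-d2) = 0.65124661
P = 1.1200 * 0.98216103 * 0.65124661 - 1.0700 * 1.00000000 * 0.37850242 = 0.3114
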